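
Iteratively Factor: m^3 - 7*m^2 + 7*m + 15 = (m + 1)*(m^2 - 8*m + 15) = (m - 3)*(m + 1)*(m - 5)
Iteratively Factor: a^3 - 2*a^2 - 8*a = (a + 2)*(a^2 - 4*a) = a*(a + 2)*(a - 4)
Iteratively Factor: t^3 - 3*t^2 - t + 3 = (t - 3)*(t^2 - 1) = (t - 3)*(t + 1)*(t - 1)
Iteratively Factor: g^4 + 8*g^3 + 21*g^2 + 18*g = (g + 3)*(g^3 + 5*g^2 + 6*g) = g*(g + 3)*(g^2 + 5*g + 6) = g*(g + 3)^2*(g + 2)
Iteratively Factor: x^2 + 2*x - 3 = (x + 3)*(x - 1)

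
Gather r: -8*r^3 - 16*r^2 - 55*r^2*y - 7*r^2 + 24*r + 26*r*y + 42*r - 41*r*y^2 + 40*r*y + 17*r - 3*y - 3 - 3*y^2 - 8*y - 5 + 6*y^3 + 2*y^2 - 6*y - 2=-8*r^3 + r^2*(-55*y - 23) + r*(-41*y^2 + 66*y + 83) + 6*y^3 - y^2 - 17*y - 10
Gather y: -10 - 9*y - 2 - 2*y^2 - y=-2*y^2 - 10*y - 12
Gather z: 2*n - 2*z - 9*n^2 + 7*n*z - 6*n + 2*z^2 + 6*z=-9*n^2 - 4*n + 2*z^2 + z*(7*n + 4)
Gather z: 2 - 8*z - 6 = -8*z - 4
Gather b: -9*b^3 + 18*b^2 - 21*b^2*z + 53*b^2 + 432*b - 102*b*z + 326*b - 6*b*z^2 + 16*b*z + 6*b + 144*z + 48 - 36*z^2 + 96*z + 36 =-9*b^3 + b^2*(71 - 21*z) + b*(-6*z^2 - 86*z + 764) - 36*z^2 + 240*z + 84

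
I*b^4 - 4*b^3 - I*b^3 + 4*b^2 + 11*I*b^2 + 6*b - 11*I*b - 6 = (b - 1)*(b - I)*(b + 6*I)*(I*b + 1)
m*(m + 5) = m^2 + 5*m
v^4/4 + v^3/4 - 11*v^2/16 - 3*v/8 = v*(v/4 + 1/2)*(v - 3/2)*(v + 1/2)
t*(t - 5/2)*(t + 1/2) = t^3 - 2*t^2 - 5*t/4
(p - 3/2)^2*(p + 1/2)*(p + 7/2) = p^4 + p^3 - 8*p^2 + 15*p/4 + 63/16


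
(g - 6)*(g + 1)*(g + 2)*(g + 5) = g^4 + 2*g^3 - 31*g^2 - 92*g - 60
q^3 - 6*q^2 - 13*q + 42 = (q - 7)*(q - 2)*(q + 3)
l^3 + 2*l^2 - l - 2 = (l - 1)*(l + 1)*(l + 2)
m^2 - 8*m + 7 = (m - 7)*(m - 1)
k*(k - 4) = k^2 - 4*k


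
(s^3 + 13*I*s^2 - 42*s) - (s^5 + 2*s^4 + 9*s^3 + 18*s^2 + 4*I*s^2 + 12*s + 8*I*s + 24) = -s^5 - 2*s^4 - 8*s^3 - 18*s^2 + 9*I*s^2 - 54*s - 8*I*s - 24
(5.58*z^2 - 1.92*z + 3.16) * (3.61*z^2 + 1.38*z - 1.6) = 20.1438*z^4 + 0.7692*z^3 - 0.17*z^2 + 7.4328*z - 5.056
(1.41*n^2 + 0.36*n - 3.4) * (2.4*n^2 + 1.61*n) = 3.384*n^4 + 3.1341*n^3 - 7.5804*n^2 - 5.474*n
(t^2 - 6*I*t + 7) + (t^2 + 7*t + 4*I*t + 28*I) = 2*t^2 + 7*t - 2*I*t + 7 + 28*I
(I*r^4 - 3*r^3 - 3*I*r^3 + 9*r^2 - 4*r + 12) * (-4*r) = -4*I*r^5 + 12*r^4 + 12*I*r^4 - 36*r^3 + 16*r^2 - 48*r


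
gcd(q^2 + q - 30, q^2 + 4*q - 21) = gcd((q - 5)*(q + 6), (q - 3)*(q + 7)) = 1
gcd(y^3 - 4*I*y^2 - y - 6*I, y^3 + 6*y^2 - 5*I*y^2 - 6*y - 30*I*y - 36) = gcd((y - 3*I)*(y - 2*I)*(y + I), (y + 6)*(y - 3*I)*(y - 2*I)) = y^2 - 5*I*y - 6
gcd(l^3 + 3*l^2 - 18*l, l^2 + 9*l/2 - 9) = l + 6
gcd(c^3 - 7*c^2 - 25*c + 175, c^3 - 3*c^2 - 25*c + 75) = c^2 - 25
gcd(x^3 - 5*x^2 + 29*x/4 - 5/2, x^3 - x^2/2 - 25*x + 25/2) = x - 1/2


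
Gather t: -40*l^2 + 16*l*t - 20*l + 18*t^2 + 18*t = -40*l^2 - 20*l + 18*t^2 + t*(16*l + 18)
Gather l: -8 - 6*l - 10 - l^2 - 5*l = -l^2 - 11*l - 18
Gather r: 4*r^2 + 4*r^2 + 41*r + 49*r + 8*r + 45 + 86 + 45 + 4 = 8*r^2 + 98*r + 180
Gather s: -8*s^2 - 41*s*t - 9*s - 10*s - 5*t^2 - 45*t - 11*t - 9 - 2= -8*s^2 + s*(-41*t - 19) - 5*t^2 - 56*t - 11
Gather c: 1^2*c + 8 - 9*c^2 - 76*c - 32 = -9*c^2 - 75*c - 24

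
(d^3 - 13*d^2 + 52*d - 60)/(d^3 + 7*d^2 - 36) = (d^2 - 11*d + 30)/(d^2 + 9*d + 18)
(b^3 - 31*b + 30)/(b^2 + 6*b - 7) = (b^2 + b - 30)/(b + 7)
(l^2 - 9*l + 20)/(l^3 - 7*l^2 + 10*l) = (l - 4)/(l*(l - 2))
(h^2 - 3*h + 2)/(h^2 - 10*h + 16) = (h - 1)/(h - 8)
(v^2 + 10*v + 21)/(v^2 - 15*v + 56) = (v^2 + 10*v + 21)/(v^2 - 15*v + 56)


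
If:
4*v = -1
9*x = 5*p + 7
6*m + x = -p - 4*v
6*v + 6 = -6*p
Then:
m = 25/108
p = -3/4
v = -1/4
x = 13/36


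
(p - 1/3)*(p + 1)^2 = p^3 + 5*p^2/3 + p/3 - 1/3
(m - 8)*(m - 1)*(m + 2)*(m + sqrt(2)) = m^4 - 7*m^3 + sqrt(2)*m^3 - 10*m^2 - 7*sqrt(2)*m^2 - 10*sqrt(2)*m + 16*m + 16*sqrt(2)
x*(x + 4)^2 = x^3 + 8*x^2 + 16*x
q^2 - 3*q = q*(q - 3)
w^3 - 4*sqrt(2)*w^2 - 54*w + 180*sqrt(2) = (w - 6*sqrt(2))*(w - 3*sqrt(2))*(w + 5*sqrt(2))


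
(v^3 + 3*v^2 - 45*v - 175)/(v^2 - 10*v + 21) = (v^2 + 10*v + 25)/(v - 3)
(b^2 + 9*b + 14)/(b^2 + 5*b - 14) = (b + 2)/(b - 2)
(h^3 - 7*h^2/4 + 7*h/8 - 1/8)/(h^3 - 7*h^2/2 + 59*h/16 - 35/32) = 4*(4*h^2 - 5*h + 1)/(16*h^2 - 48*h + 35)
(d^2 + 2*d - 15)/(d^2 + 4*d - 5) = (d - 3)/(d - 1)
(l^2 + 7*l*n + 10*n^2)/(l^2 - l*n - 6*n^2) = (l + 5*n)/(l - 3*n)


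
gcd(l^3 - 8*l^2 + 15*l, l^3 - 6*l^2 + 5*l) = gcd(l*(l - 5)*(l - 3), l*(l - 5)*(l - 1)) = l^2 - 5*l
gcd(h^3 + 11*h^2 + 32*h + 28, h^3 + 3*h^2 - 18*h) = 1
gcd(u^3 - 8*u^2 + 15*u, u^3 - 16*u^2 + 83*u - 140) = u - 5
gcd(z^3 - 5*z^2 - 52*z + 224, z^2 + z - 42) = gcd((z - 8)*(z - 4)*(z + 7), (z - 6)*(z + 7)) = z + 7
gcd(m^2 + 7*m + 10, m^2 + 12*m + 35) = m + 5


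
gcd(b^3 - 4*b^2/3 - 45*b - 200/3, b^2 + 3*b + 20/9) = b + 5/3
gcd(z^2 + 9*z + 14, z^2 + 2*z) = z + 2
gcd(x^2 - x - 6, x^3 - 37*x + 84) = x - 3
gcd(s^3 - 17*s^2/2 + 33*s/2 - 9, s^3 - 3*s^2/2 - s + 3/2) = s^2 - 5*s/2 + 3/2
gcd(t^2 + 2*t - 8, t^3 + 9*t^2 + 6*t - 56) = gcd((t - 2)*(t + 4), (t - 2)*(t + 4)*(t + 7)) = t^2 + 2*t - 8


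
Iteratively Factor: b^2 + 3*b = (b + 3)*(b)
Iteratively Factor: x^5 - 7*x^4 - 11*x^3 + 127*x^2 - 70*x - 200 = (x - 2)*(x^4 - 5*x^3 - 21*x^2 + 85*x + 100) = (x - 2)*(x + 4)*(x^3 - 9*x^2 + 15*x + 25) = (x - 5)*(x - 2)*(x + 4)*(x^2 - 4*x - 5) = (x - 5)*(x - 2)*(x + 1)*(x + 4)*(x - 5)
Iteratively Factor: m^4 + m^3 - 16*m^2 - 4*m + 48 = (m - 2)*(m^3 + 3*m^2 - 10*m - 24) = (m - 2)*(m + 2)*(m^2 + m - 12) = (m - 2)*(m + 2)*(m + 4)*(m - 3)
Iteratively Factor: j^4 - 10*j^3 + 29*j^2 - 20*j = (j - 5)*(j^3 - 5*j^2 + 4*j) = (j - 5)*(j - 4)*(j^2 - j) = j*(j - 5)*(j - 4)*(j - 1)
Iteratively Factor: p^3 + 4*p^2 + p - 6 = (p + 2)*(p^2 + 2*p - 3) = (p + 2)*(p + 3)*(p - 1)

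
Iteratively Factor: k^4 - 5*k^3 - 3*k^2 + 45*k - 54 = (k - 3)*(k^3 - 2*k^2 - 9*k + 18) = (k - 3)^2*(k^2 + k - 6) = (k - 3)^2*(k + 3)*(k - 2)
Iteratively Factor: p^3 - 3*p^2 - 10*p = (p)*(p^2 - 3*p - 10) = p*(p + 2)*(p - 5)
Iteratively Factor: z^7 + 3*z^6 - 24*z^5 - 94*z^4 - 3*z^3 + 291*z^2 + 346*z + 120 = (z + 1)*(z^6 + 2*z^5 - 26*z^4 - 68*z^3 + 65*z^2 + 226*z + 120) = (z + 1)^2*(z^5 + z^4 - 27*z^3 - 41*z^2 + 106*z + 120) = (z - 2)*(z + 1)^2*(z^4 + 3*z^3 - 21*z^2 - 83*z - 60) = (z - 2)*(z + 1)^3*(z^3 + 2*z^2 - 23*z - 60) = (z - 5)*(z - 2)*(z + 1)^3*(z^2 + 7*z + 12) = (z - 5)*(z - 2)*(z + 1)^3*(z + 3)*(z + 4)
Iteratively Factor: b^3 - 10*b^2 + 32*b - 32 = (b - 4)*(b^2 - 6*b + 8) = (b - 4)*(b - 2)*(b - 4)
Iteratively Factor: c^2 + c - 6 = (c + 3)*(c - 2)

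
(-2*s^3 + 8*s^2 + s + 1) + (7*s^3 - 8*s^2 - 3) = 5*s^3 + s - 2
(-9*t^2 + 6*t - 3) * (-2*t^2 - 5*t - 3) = 18*t^4 + 33*t^3 + 3*t^2 - 3*t + 9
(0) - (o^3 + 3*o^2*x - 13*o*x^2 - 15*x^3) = -o^3 - 3*o^2*x + 13*o*x^2 + 15*x^3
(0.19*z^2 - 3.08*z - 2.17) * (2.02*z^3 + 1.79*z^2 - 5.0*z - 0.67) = 0.3838*z^5 - 5.8815*z^4 - 10.8466*z^3 + 11.3884*z^2 + 12.9136*z + 1.4539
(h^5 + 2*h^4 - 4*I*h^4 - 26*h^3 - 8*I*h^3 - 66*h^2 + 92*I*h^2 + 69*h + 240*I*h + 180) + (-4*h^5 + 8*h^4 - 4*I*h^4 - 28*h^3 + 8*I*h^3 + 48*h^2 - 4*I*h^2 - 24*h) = -3*h^5 + 10*h^4 - 8*I*h^4 - 54*h^3 - 18*h^2 + 88*I*h^2 + 45*h + 240*I*h + 180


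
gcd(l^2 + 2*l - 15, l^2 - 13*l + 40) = 1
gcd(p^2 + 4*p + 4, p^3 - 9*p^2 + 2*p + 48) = p + 2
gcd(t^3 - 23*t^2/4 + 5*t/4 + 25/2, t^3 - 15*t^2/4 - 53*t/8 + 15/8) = t - 5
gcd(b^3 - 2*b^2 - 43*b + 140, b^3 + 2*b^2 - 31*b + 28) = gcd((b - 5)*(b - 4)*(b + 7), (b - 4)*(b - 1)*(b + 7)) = b^2 + 3*b - 28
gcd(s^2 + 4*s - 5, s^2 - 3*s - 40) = s + 5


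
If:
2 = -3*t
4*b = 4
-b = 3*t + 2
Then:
No Solution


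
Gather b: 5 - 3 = 2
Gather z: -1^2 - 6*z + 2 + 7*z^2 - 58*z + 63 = 7*z^2 - 64*z + 64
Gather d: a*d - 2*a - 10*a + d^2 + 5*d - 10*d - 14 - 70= -12*a + d^2 + d*(a - 5) - 84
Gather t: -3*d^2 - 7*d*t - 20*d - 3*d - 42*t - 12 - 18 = -3*d^2 - 23*d + t*(-7*d - 42) - 30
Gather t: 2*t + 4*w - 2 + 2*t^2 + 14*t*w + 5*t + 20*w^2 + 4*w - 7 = 2*t^2 + t*(14*w + 7) + 20*w^2 + 8*w - 9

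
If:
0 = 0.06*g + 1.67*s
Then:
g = -27.8333333333333*s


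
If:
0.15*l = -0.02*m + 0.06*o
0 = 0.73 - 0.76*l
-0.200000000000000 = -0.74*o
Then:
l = 0.96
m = -6.39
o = 0.27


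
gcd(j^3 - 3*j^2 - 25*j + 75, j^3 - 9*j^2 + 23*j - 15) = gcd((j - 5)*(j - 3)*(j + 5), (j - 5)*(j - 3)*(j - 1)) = j^2 - 8*j + 15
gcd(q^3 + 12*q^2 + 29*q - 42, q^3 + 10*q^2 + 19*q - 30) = q^2 + 5*q - 6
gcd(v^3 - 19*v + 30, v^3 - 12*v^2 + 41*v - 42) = v^2 - 5*v + 6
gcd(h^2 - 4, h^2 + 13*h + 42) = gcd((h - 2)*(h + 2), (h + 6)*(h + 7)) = 1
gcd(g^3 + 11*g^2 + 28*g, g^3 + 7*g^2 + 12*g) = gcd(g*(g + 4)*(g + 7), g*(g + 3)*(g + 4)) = g^2 + 4*g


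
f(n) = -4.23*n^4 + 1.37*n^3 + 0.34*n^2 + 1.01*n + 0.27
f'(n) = -16.92*n^3 + 4.11*n^2 + 0.68*n + 1.01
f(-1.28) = -14.69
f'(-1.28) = 42.36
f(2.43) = -123.10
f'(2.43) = -215.85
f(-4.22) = -1442.39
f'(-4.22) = 1342.90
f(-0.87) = -3.68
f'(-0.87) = 14.67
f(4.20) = -1204.24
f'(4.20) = -1177.20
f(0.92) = -0.48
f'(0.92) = -8.06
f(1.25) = -5.59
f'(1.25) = -24.76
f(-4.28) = -1524.67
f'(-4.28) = 1399.96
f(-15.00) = -218705.88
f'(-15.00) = 58020.56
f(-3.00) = -379.32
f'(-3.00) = 492.80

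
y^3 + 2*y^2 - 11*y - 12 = (y - 3)*(y + 1)*(y + 4)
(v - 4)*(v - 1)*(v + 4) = v^3 - v^2 - 16*v + 16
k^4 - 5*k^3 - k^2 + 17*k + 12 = (k - 4)*(k - 3)*(k + 1)^2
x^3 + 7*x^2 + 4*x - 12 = (x - 1)*(x + 2)*(x + 6)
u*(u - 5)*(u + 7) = u^3 + 2*u^2 - 35*u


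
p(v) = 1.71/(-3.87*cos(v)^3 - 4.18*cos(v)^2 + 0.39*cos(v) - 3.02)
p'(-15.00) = 0.00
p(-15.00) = -0.42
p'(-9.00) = 0.07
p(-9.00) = -0.44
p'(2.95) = -0.06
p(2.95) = -0.45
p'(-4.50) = 0.26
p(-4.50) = -0.53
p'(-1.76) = -0.25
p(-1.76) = -0.53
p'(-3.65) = -0.06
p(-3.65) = -0.43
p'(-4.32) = 0.23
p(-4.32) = -0.48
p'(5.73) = 0.21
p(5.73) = -0.21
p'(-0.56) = 0.21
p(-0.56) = -0.21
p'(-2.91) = 0.07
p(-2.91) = -0.45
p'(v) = 1.71*(-11.61*sin(v)*cos(v)^2 - 8.36*sin(v)*cos(v) + 0.39*sin(v))/(-3.87*cos(v)^3 - 4.18*cos(v)^2 + 0.39*cos(v) - 3.02)^2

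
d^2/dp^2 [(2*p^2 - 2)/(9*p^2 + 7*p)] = 4*(-63*p^3 - 243*p^2 - 189*p - 49)/(p^3*(729*p^3 + 1701*p^2 + 1323*p + 343))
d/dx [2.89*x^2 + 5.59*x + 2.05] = 5.78*x + 5.59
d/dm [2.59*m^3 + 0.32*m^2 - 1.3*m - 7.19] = 7.77*m^2 + 0.64*m - 1.3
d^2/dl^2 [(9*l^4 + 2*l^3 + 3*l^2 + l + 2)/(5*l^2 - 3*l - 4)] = 2*(225*l^6 - 405*l^5 - 297*l^4 + 992*l^3 + 1266*l^2 + 66*l + 94)/(125*l^6 - 225*l^5 - 165*l^4 + 333*l^3 + 132*l^2 - 144*l - 64)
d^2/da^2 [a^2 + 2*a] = 2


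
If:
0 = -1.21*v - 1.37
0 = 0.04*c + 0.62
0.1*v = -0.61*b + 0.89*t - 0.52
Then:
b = 1.45901639344262*t - 0.666847310662512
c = -15.50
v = -1.13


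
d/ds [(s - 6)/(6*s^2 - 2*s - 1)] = (-6*s^2 + 72*s - 13)/(36*s^4 - 24*s^3 - 8*s^2 + 4*s + 1)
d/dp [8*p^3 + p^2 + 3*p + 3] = 24*p^2 + 2*p + 3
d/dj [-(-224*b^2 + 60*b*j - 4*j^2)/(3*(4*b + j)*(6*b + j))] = 4*b*(-920*b^2 - 64*b*j + 25*j^2)/(3*(576*b^4 + 480*b^3*j + 148*b^2*j^2 + 20*b*j^3 + j^4))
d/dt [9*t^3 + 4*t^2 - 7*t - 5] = 27*t^2 + 8*t - 7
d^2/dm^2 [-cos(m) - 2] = cos(m)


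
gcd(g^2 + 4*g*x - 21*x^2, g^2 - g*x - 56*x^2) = g + 7*x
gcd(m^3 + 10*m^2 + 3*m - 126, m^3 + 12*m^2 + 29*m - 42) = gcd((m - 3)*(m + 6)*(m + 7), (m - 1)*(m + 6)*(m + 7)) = m^2 + 13*m + 42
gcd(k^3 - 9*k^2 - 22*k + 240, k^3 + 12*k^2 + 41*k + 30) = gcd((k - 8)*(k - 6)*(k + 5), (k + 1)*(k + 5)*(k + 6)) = k + 5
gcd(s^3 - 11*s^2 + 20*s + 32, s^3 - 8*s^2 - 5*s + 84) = s - 4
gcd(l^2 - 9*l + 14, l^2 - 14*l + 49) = l - 7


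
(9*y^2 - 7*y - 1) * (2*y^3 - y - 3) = 18*y^5 - 14*y^4 - 11*y^3 - 20*y^2 + 22*y + 3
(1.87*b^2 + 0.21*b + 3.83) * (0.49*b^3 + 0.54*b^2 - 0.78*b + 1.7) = 0.9163*b^5 + 1.1127*b^4 + 0.5315*b^3 + 5.0834*b^2 - 2.6304*b + 6.511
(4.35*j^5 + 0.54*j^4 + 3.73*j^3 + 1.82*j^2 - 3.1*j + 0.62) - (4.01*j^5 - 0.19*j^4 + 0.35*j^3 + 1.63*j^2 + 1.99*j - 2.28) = 0.34*j^5 + 0.73*j^4 + 3.38*j^3 + 0.19*j^2 - 5.09*j + 2.9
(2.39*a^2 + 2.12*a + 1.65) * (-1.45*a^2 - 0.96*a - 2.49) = -3.4655*a^4 - 5.3684*a^3 - 10.3788*a^2 - 6.8628*a - 4.1085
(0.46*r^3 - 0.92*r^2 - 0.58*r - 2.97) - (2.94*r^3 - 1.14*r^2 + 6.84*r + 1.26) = -2.48*r^3 + 0.22*r^2 - 7.42*r - 4.23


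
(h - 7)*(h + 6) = h^2 - h - 42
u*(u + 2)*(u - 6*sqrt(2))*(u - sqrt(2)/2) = u^4 - 13*sqrt(2)*u^3/2 + 2*u^3 - 13*sqrt(2)*u^2 + 6*u^2 + 12*u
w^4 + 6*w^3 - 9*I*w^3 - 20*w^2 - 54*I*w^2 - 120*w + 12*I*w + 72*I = (w + 6)*(w - 6*I)*(w - 2*I)*(w - I)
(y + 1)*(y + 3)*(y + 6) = y^3 + 10*y^2 + 27*y + 18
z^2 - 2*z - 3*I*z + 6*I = (z - 2)*(z - 3*I)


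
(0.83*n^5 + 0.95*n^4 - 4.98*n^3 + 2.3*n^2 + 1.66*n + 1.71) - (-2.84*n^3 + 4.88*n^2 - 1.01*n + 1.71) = 0.83*n^5 + 0.95*n^4 - 2.14*n^3 - 2.58*n^2 + 2.67*n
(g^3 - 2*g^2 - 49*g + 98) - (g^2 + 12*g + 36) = g^3 - 3*g^2 - 61*g + 62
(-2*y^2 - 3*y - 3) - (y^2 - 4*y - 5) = -3*y^2 + y + 2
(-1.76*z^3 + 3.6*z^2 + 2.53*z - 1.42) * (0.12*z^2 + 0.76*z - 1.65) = -0.2112*z^5 - 0.9056*z^4 + 5.9436*z^3 - 4.1876*z^2 - 5.2537*z + 2.343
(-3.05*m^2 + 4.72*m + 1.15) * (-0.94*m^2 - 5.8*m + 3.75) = 2.867*m^4 + 13.2532*m^3 - 39.8945*m^2 + 11.03*m + 4.3125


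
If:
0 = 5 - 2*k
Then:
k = 5/2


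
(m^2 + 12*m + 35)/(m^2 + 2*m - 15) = (m + 7)/(m - 3)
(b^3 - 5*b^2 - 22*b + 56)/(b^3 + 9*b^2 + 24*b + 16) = (b^2 - 9*b + 14)/(b^2 + 5*b + 4)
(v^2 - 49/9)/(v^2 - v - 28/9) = (3*v + 7)/(3*v + 4)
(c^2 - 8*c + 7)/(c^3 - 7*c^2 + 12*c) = (c^2 - 8*c + 7)/(c*(c^2 - 7*c + 12))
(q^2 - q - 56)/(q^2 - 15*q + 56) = (q + 7)/(q - 7)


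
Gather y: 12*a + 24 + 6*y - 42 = 12*a + 6*y - 18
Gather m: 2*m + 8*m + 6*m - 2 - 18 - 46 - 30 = 16*m - 96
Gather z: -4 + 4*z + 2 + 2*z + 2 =6*z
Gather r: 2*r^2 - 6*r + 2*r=2*r^2 - 4*r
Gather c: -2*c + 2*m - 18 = -2*c + 2*m - 18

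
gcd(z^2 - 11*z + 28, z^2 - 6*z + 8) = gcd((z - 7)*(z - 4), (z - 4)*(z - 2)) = z - 4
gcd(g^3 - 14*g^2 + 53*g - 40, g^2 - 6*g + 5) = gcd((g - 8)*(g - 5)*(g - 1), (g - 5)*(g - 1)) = g^2 - 6*g + 5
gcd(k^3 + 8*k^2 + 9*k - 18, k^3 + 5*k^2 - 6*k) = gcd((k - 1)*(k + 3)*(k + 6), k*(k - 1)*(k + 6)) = k^2 + 5*k - 6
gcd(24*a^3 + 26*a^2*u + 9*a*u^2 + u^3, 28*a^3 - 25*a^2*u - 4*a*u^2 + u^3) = 4*a + u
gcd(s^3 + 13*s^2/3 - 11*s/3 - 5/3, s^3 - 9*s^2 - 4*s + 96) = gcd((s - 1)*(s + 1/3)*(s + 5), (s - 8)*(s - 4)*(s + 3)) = 1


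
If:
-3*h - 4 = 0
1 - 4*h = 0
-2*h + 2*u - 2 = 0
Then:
No Solution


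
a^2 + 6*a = a*(a + 6)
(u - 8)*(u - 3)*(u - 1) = u^3 - 12*u^2 + 35*u - 24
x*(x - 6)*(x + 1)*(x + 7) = x^4 + 2*x^3 - 41*x^2 - 42*x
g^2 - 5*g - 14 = (g - 7)*(g + 2)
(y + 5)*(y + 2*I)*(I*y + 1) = I*y^3 - y^2 + 5*I*y^2 - 5*y + 2*I*y + 10*I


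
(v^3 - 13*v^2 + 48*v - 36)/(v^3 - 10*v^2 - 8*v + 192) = (v^2 - 7*v + 6)/(v^2 - 4*v - 32)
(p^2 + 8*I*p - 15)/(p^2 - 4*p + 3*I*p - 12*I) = (p + 5*I)/(p - 4)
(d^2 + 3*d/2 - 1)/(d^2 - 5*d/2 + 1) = (d + 2)/(d - 2)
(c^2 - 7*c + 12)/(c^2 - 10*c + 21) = (c - 4)/(c - 7)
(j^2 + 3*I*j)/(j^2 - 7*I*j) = (j + 3*I)/(j - 7*I)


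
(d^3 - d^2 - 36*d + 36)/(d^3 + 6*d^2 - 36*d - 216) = (d - 1)/(d + 6)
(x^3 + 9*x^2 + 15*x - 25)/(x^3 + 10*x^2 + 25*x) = (x - 1)/x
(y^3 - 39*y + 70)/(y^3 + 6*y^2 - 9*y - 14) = (y - 5)/(y + 1)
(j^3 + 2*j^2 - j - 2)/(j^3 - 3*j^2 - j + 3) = (j + 2)/(j - 3)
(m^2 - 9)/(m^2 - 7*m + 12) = (m + 3)/(m - 4)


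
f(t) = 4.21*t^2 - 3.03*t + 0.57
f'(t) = 8.42*t - 3.03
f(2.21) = 14.44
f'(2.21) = 15.58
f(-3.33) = 57.34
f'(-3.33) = -31.07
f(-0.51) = 3.21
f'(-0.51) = -7.32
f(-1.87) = 20.96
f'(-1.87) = -18.78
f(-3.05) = 48.98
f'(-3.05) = -28.71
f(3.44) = 39.97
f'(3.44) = 25.93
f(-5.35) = 137.28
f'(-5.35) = -48.08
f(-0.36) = 2.21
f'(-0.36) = -6.06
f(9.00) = 314.31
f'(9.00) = 72.75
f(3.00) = 29.37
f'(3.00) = 22.23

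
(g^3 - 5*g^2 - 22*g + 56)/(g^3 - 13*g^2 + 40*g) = (g^3 - 5*g^2 - 22*g + 56)/(g*(g^2 - 13*g + 40))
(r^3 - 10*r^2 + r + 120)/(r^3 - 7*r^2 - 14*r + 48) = (r - 5)/(r - 2)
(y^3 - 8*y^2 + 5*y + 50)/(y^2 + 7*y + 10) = (y^2 - 10*y + 25)/(y + 5)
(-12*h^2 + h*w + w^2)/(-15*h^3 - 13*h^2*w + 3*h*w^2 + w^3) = (4*h + w)/(5*h^2 + 6*h*w + w^2)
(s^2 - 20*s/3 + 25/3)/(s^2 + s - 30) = (s - 5/3)/(s + 6)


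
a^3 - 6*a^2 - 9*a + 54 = (a - 6)*(a - 3)*(a + 3)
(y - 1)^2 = y^2 - 2*y + 1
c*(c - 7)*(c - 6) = c^3 - 13*c^2 + 42*c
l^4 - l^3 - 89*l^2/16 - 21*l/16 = l*(l - 3)*(l + 1/4)*(l + 7/4)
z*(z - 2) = z^2 - 2*z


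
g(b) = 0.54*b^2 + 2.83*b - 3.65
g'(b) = 1.08*b + 2.83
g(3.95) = 15.95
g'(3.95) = 7.10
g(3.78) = 14.76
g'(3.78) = 6.91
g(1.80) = 3.19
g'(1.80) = 4.77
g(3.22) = 11.06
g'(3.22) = 6.31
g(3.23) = 11.12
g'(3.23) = 6.32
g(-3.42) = -7.01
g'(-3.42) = -0.86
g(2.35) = 5.98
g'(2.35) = 5.37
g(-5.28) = -3.54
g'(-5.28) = -2.87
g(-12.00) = 40.15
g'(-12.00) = -10.13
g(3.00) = 9.70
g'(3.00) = 6.07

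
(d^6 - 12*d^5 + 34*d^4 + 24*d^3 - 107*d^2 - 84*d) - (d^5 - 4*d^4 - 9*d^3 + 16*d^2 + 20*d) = d^6 - 13*d^5 + 38*d^4 + 33*d^3 - 123*d^2 - 104*d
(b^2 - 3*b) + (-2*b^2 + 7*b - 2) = -b^2 + 4*b - 2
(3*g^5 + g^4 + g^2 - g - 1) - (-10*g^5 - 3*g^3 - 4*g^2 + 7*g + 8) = 13*g^5 + g^4 + 3*g^3 + 5*g^2 - 8*g - 9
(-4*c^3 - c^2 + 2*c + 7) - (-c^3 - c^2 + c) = -3*c^3 + c + 7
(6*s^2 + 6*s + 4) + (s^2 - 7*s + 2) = 7*s^2 - s + 6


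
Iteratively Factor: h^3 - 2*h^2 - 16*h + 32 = (h - 2)*(h^2 - 16) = (h - 2)*(h + 4)*(h - 4)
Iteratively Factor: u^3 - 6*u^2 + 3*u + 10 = (u + 1)*(u^2 - 7*u + 10) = (u - 2)*(u + 1)*(u - 5)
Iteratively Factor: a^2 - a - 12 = (a + 3)*(a - 4)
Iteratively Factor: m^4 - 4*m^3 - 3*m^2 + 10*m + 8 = (m + 1)*(m^3 - 5*m^2 + 2*m + 8) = (m - 2)*(m + 1)*(m^2 - 3*m - 4) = (m - 4)*(m - 2)*(m + 1)*(m + 1)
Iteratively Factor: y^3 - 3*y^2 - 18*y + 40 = (y + 4)*(y^2 - 7*y + 10) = (y - 5)*(y + 4)*(y - 2)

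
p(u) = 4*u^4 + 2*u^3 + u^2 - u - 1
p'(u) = 16*u^3 + 6*u^2 + 2*u - 1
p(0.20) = -1.14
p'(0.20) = -0.23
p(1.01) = 5.23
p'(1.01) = 23.63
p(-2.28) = 90.87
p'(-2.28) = -164.01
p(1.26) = 13.41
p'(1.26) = 43.05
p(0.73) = 0.72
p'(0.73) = 9.88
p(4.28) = 1512.10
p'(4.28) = 1371.91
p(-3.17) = 352.43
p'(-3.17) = -456.73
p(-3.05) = 300.75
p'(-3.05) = -405.25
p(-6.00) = 4793.00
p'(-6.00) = -3253.00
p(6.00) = 5645.00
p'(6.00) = 3683.00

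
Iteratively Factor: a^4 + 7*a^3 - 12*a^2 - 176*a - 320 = (a + 4)*(a^3 + 3*a^2 - 24*a - 80) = (a - 5)*(a + 4)*(a^2 + 8*a + 16) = (a - 5)*(a + 4)^2*(a + 4)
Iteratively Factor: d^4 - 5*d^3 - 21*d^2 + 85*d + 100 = (d + 4)*(d^3 - 9*d^2 + 15*d + 25) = (d - 5)*(d + 4)*(d^2 - 4*d - 5) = (d - 5)*(d + 1)*(d + 4)*(d - 5)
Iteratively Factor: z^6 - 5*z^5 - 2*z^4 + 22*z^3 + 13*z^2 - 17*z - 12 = (z - 4)*(z^5 - z^4 - 6*z^3 - 2*z^2 + 5*z + 3) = (z - 4)*(z + 1)*(z^4 - 2*z^3 - 4*z^2 + 2*z + 3) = (z - 4)*(z - 3)*(z + 1)*(z^3 + z^2 - z - 1) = (z - 4)*(z - 3)*(z + 1)^2*(z^2 - 1) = (z - 4)*(z - 3)*(z - 1)*(z + 1)^2*(z + 1)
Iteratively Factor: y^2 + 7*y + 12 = (y + 4)*(y + 3)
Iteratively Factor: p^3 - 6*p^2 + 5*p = (p - 1)*(p^2 - 5*p) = (p - 5)*(p - 1)*(p)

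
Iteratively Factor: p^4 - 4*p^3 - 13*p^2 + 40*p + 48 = (p - 4)*(p^3 - 13*p - 12) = (p - 4)*(p + 1)*(p^2 - p - 12) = (p - 4)*(p + 1)*(p + 3)*(p - 4)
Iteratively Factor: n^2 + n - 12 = (n + 4)*(n - 3)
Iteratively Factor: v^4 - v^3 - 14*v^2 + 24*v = (v - 3)*(v^3 + 2*v^2 - 8*v) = v*(v - 3)*(v^2 + 2*v - 8) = v*(v - 3)*(v + 4)*(v - 2)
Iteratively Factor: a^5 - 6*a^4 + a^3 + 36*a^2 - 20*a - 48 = (a + 2)*(a^4 - 8*a^3 + 17*a^2 + 2*a - 24) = (a + 1)*(a + 2)*(a^3 - 9*a^2 + 26*a - 24) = (a - 2)*(a + 1)*(a + 2)*(a^2 - 7*a + 12) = (a - 4)*(a - 2)*(a + 1)*(a + 2)*(a - 3)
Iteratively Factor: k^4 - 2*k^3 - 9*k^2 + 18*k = (k - 2)*(k^3 - 9*k) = (k - 3)*(k - 2)*(k^2 + 3*k) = (k - 3)*(k - 2)*(k + 3)*(k)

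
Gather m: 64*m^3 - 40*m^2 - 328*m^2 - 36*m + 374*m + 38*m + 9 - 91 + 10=64*m^3 - 368*m^2 + 376*m - 72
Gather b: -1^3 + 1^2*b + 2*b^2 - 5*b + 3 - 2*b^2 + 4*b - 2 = 0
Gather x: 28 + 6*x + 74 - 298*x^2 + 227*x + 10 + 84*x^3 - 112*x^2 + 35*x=84*x^3 - 410*x^2 + 268*x + 112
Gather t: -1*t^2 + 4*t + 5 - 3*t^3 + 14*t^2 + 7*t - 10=-3*t^3 + 13*t^2 + 11*t - 5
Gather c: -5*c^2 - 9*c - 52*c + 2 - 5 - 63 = -5*c^2 - 61*c - 66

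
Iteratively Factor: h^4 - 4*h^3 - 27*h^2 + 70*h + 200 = (h + 4)*(h^3 - 8*h^2 + 5*h + 50) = (h - 5)*(h + 4)*(h^2 - 3*h - 10) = (h - 5)*(h + 2)*(h + 4)*(h - 5)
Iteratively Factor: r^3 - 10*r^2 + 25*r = (r)*(r^2 - 10*r + 25) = r*(r - 5)*(r - 5)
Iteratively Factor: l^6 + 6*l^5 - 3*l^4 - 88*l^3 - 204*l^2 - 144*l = (l + 3)*(l^5 + 3*l^4 - 12*l^3 - 52*l^2 - 48*l) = (l - 4)*(l + 3)*(l^4 + 7*l^3 + 16*l^2 + 12*l) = l*(l - 4)*(l + 3)*(l^3 + 7*l^2 + 16*l + 12) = l*(l - 4)*(l + 3)^2*(l^2 + 4*l + 4) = l*(l - 4)*(l + 2)*(l + 3)^2*(l + 2)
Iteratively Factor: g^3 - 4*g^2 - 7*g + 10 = (g + 2)*(g^2 - 6*g + 5) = (g - 1)*(g + 2)*(g - 5)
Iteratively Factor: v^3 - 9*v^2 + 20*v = (v - 5)*(v^2 - 4*v) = v*(v - 5)*(v - 4)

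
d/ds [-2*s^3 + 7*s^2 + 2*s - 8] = -6*s^2 + 14*s + 2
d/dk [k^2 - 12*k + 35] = 2*k - 12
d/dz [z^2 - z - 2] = 2*z - 1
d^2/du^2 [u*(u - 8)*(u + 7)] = 6*u - 2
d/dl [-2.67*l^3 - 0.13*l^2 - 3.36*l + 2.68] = -8.01*l^2 - 0.26*l - 3.36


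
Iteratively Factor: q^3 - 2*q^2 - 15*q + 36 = (q - 3)*(q^2 + q - 12) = (q - 3)^2*(q + 4)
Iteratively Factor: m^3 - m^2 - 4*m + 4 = (m - 2)*(m^2 + m - 2) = (m - 2)*(m + 2)*(m - 1)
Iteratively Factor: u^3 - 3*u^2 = (u)*(u^2 - 3*u) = u*(u - 3)*(u)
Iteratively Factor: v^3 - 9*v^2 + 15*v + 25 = (v - 5)*(v^2 - 4*v - 5) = (v - 5)^2*(v + 1)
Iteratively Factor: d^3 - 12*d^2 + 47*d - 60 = (d - 4)*(d^2 - 8*d + 15) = (d - 4)*(d - 3)*(d - 5)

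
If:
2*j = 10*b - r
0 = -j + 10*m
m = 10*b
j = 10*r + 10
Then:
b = 1/200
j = 1/2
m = 1/20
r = -19/20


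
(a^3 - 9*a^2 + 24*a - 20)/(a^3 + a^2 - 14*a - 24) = (a^3 - 9*a^2 + 24*a - 20)/(a^3 + a^2 - 14*a - 24)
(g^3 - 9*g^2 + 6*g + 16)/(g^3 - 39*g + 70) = (g^2 - 7*g - 8)/(g^2 + 2*g - 35)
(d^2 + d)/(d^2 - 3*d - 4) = d/(d - 4)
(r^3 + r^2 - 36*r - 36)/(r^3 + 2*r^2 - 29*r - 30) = (r - 6)/(r - 5)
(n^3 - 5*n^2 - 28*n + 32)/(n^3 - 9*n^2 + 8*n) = (n + 4)/n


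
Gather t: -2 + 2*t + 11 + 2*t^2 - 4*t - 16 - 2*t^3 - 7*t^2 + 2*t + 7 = -2*t^3 - 5*t^2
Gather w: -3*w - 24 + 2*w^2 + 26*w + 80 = 2*w^2 + 23*w + 56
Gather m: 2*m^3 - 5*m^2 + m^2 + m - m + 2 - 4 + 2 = 2*m^3 - 4*m^2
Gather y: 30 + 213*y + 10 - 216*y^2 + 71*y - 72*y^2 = -288*y^2 + 284*y + 40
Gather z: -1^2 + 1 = 0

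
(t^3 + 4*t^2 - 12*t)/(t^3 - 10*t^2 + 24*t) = (t^2 + 4*t - 12)/(t^2 - 10*t + 24)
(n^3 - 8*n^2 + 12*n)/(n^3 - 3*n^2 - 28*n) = (-n^2 + 8*n - 12)/(-n^2 + 3*n + 28)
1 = 1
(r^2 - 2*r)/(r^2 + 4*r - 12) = r/(r + 6)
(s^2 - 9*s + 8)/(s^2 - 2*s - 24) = (-s^2 + 9*s - 8)/(-s^2 + 2*s + 24)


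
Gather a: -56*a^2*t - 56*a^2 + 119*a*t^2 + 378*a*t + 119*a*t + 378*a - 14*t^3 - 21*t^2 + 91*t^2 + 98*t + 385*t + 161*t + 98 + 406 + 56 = a^2*(-56*t - 56) + a*(119*t^2 + 497*t + 378) - 14*t^3 + 70*t^2 + 644*t + 560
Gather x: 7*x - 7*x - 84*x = -84*x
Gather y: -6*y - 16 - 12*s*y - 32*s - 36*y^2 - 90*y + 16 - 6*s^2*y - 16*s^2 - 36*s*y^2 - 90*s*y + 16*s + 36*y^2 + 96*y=-16*s^2 - 36*s*y^2 - 16*s + y*(-6*s^2 - 102*s)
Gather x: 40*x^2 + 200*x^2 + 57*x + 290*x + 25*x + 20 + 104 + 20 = 240*x^2 + 372*x + 144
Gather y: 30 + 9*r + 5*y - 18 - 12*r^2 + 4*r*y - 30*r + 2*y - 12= -12*r^2 - 21*r + y*(4*r + 7)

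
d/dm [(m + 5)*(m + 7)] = 2*m + 12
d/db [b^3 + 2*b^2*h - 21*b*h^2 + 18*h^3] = 3*b^2 + 4*b*h - 21*h^2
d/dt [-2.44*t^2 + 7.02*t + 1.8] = 7.02 - 4.88*t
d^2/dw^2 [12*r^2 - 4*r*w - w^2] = -2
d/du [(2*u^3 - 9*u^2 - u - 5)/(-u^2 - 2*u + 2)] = (-2*u^4 - 8*u^3 + 29*u^2 - 46*u - 12)/(u^4 + 4*u^3 - 8*u + 4)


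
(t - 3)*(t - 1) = t^2 - 4*t + 3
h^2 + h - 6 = (h - 2)*(h + 3)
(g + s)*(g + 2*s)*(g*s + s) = g^3*s + 3*g^2*s^2 + g^2*s + 2*g*s^3 + 3*g*s^2 + 2*s^3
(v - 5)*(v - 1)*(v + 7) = v^3 + v^2 - 37*v + 35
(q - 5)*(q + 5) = q^2 - 25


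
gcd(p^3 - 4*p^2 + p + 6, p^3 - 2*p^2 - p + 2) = p^2 - p - 2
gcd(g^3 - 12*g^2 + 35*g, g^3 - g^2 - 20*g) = g^2 - 5*g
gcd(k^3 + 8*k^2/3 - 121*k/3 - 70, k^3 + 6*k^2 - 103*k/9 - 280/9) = k^2 + 26*k/3 + 35/3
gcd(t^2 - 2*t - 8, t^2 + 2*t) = t + 2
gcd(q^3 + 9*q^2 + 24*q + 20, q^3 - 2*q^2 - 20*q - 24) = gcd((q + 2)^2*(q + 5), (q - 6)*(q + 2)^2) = q^2 + 4*q + 4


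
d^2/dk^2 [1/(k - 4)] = 2/(k - 4)^3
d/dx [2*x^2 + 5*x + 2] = 4*x + 5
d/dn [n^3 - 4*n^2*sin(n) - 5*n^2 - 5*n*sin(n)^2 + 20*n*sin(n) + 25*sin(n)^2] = -4*n^2*cos(n) + 3*n^2 - 8*n*sin(n) - 5*n*sin(2*n) + 20*n*cos(n) - 10*n - 5*sin(n)^2 + 20*sin(n) + 25*sin(2*n)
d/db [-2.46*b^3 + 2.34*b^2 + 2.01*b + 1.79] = -7.38*b^2 + 4.68*b + 2.01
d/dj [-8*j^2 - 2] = -16*j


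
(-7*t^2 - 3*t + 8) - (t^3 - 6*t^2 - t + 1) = -t^3 - t^2 - 2*t + 7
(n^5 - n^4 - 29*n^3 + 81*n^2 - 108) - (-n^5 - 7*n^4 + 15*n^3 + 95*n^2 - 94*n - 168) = 2*n^5 + 6*n^4 - 44*n^3 - 14*n^2 + 94*n + 60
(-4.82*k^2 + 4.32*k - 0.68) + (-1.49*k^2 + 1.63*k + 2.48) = -6.31*k^2 + 5.95*k + 1.8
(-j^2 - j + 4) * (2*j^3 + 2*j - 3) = -2*j^5 - 2*j^4 + 6*j^3 + j^2 + 11*j - 12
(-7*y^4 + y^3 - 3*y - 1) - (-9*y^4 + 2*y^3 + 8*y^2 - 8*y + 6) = 2*y^4 - y^3 - 8*y^2 + 5*y - 7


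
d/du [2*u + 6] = 2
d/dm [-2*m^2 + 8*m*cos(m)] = -8*m*sin(m) - 4*m + 8*cos(m)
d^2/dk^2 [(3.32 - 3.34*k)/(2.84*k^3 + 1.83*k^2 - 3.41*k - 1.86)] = (-161.634624*k^5 + 217.181616*k^4 + 189.01282*k^3 - 337.921752*k^2 - 87.29352*k + 142.180384)/(22.906304*k^9 + 44.280144*k^8 - 53.97846*k^7 - 145.212273*k^6 + 6.811413*k^5 + 153.229311*k^4 + 59.465719*k^3 - 45.891594*k^2 - 35.391708*k - 6.434856)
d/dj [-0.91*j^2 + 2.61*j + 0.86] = 2.61 - 1.82*j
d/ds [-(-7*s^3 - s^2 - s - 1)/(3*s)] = (14*s^3 + s^2 - 1)/(3*s^2)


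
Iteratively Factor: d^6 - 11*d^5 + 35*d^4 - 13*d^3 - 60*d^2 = (d)*(d^5 - 11*d^4 + 35*d^3 - 13*d^2 - 60*d) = d*(d - 5)*(d^4 - 6*d^3 + 5*d^2 + 12*d) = d*(d - 5)*(d + 1)*(d^3 - 7*d^2 + 12*d) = d^2*(d - 5)*(d + 1)*(d^2 - 7*d + 12) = d^2*(d - 5)*(d - 3)*(d + 1)*(d - 4)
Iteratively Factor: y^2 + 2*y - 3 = (y - 1)*(y + 3)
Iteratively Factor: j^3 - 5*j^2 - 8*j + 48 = (j + 3)*(j^2 - 8*j + 16) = (j - 4)*(j + 3)*(j - 4)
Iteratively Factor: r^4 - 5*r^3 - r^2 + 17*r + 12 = (r + 1)*(r^3 - 6*r^2 + 5*r + 12) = (r - 3)*(r + 1)*(r^2 - 3*r - 4) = (r - 3)*(r + 1)^2*(r - 4)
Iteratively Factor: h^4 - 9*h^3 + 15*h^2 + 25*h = (h - 5)*(h^3 - 4*h^2 - 5*h) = h*(h - 5)*(h^2 - 4*h - 5) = h*(h - 5)*(h + 1)*(h - 5)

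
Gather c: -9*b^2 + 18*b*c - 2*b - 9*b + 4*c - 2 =-9*b^2 - 11*b + c*(18*b + 4) - 2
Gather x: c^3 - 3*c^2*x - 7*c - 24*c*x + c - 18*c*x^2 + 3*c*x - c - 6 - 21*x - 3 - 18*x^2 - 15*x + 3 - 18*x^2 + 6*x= c^3 - 7*c + x^2*(-18*c - 36) + x*(-3*c^2 - 21*c - 30) - 6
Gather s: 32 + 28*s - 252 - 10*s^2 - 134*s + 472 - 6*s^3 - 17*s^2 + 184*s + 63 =-6*s^3 - 27*s^2 + 78*s + 315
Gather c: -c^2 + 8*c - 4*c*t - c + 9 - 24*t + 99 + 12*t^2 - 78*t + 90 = -c^2 + c*(7 - 4*t) + 12*t^2 - 102*t + 198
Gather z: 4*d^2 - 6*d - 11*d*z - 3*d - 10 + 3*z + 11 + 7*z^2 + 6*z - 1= 4*d^2 - 9*d + 7*z^2 + z*(9 - 11*d)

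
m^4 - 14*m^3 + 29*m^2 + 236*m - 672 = (m - 8)*(m - 7)*(m - 3)*(m + 4)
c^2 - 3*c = c*(c - 3)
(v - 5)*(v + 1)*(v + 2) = v^3 - 2*v^2 - 13*v - 10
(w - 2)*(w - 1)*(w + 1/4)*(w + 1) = w^4 - 7*w^3/4 - 3*w^2/2 + 7*w/4 + 1/2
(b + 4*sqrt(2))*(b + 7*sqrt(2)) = b^2 + 11*sqrt(2)*b + 56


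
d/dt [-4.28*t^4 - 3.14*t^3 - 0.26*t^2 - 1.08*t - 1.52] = -17.12*t^3 - 9.42*t^2 - 0.52*t - 1.08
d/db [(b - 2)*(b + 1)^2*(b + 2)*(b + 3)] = 5*b^4 + 20*b^3 + 9*b^2 - 34*b - 28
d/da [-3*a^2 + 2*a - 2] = 2 - 6*a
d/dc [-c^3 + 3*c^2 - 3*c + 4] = -3*c^2 + 6*c - 3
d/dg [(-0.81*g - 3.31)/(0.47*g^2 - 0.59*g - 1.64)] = (0.3807*g^2 + 3.1114*g - 0.6245)/(0.2209*g^4 - 0.5546*g^3 - 1.1935*g^2 + 1.9352*g + 2.6896)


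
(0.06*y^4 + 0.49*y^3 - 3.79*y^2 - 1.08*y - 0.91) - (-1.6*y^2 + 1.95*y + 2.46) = 0.06*y^4 + 0.49*y^3 - 2.19*y^2 - 3.03*y - 3.37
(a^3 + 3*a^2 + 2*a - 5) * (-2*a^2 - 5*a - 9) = -2*a^5 - 11*a^4 - 28*a^3 - 27*a^2 + 7*a + 45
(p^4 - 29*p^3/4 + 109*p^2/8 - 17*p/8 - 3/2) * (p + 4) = p^5 - 13*p^4/4 - 123*p^3/8 + 419*p^2/8 - 10*p - 6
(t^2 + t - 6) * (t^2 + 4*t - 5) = t^4 + 5*t^3 - 7*t^2 - 29*t + 30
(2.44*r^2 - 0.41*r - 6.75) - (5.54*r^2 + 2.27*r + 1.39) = -3.1*r^2 - 2.68*r - 8.14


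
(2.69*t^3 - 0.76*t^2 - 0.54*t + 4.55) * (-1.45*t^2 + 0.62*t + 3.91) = -3.9005*t^5 + 2.7698*t^4 + 10.8297*t^3 - 9.9039*t^2 + 0.7096*t + 17.7905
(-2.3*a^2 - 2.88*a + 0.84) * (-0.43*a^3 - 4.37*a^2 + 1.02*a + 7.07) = 0.989*a^5 + 11.2894*a^4 + 9.8784*a^3 - 22.8694*a^2 - 19.5048*a + 5.9388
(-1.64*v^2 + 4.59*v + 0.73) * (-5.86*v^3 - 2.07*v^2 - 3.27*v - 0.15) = 9.6104*v^5 - 23.5026*v^4 - 8.4163*v^3 - 16.2744*v^2 - 3.0756*v - 0.1095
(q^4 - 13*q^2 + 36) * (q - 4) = q^5 - 4*q^4 - 13*q^3 + 52*q^2 + 36*q - 144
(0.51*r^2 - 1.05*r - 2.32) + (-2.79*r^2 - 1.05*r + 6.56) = -2.28*r^2 - 2.1*r + 4.24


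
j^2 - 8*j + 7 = (j - 7)*(j - 1)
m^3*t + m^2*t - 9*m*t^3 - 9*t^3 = (m - 3*t)*(m + 3*t)*(m*t + t)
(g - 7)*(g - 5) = g^2 - 12*g + 35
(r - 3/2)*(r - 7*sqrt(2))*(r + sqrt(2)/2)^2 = r^4 - 6*sqrt(2)*r^3 - 3*r^3/2 - 27*r^2/2 + 9*sqrt(2)*r^2 - 7*sqrt(2)*r/2 + 81*r/4 + 21*sqrt(2)/4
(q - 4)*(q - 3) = q^2 - 7*q + 12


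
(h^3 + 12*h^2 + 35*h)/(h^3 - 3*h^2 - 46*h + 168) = h*(h + 5)/(h^2 - 10*h + 24)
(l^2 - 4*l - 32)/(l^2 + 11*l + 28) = (l - 8)/(l + 7)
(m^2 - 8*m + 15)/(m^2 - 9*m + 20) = (m - 3)/(m - 4)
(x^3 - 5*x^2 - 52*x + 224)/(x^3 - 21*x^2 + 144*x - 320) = (x^2 + 3*x - 28)/(x^2 - 13*x + 40)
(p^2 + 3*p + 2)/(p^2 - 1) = (p + 2)/(p - 1)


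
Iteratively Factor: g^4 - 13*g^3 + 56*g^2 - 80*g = (g)*(g^3 - 13*g^2 + 56*g - 80) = g*(g - 5)*(g^2 - 8*g + 16) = g*(g - 5)*(g - 4)*(g - 4)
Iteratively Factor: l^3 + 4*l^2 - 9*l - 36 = (l + 3)*(l^2 + l - 12) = (l + 3)*(l + 4)*(l - 3)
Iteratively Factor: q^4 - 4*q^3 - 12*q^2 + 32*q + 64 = (q - 4)*(q^3 - 12*q - 16) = (q - 4)^2*(q^2 + 4*q + 4) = (q - 4)^2*(q + 2)*(q + 2)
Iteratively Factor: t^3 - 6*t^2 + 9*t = (t - 3)*(t^2 - 3*t) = (t - 3)^2*(t)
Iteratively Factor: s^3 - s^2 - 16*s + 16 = (s - 4)*(s^2 + 3*s - 4) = (s - 4)*(s + 4)*(s - 1)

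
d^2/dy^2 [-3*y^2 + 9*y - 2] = -6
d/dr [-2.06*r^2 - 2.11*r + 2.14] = -4.12*r - 2.11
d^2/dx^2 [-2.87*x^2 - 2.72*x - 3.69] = -5.74000000000000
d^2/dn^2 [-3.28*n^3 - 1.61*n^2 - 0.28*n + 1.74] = -19.68*n - 3.22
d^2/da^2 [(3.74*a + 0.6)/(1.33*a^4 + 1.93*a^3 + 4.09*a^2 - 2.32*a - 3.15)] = (79.388232*a^7 + 174.830096*a^6 + 251.857824*a^5 + 331.943532*a^4 + 540.367316*a^3 + 347.11416*a^2 + 276.83226*a - 32.74476)/(2.352637*a^12 + 10.241931*a^11 + 36.566754*a^10 + 57.869239*a^9 + 60.002289*a^8 - 53.304639*a^7 - 157.997234*a^6 - 176.13657*a^5 + 32.178918*a^4 + 224.302427*a^3 + 70.885395*a^2 - 69.0606*a - 31.255875)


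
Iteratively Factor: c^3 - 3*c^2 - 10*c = (c - 5)*(c^2 + 2*c) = c*(c - 5)*(c + 2)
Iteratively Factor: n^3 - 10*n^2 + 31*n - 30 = (n - 5)*(n^2 - 5*n + 6) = (n - 5)*(n - 2)*(n - 3)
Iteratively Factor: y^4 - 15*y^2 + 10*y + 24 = (y - 2)*(y^3 + 2*y^2 - 11*y - 12) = (y - 3)*(y - 2)*(y^2 + 5*y + 4) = (y - 3)*(y - 2)*(y + 4)*(y + 1)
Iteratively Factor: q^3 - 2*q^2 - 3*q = (q + 1)*(q^2 - 3*q) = (q - 3)*(q + 1)*(q)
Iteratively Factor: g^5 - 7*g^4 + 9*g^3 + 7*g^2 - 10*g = (g - 1)*(g^4 - 6*g^3 + 3*g^2 + 10*g) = (g - 2)*(g - 1)*(g^3 - 4*g^2 - 5*g) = (g - 5)*(g - 2)*(g - 1)*(g^2 + g) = g*(g - 5)*(g - 2)*(g - 1)*(g + 1)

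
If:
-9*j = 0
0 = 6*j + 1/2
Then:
No Solution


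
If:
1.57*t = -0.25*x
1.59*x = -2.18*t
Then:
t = 0.00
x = 0.00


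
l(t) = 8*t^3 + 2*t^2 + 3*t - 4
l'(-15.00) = 5343.00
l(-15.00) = -26599.00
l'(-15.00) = 5343.00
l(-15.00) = -26599.00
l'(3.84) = 372.25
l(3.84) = 490.00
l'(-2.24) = 114.46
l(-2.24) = -90.60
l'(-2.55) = 148.86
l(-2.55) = -131.30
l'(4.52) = 511.41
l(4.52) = 789.18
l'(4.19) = 441.11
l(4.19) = 632.16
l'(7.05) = 1224.06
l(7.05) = 2919.78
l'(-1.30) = 38.36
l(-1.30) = -22.10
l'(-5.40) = 681.24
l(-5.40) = -1221.59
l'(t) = 24*t^2 + 4*t + 3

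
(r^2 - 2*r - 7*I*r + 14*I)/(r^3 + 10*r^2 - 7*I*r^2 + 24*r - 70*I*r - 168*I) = (r - 2)/(r^2 + 10*r + 24)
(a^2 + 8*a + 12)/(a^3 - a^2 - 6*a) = (a + 6)/(a*(a - 3))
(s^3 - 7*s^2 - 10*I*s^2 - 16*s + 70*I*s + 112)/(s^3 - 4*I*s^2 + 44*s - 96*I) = (s - 7)/(s + 6*I)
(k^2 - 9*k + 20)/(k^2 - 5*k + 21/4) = 4*(k^2 - 9*k + 20)/(4*k^2 - 20*k + 21)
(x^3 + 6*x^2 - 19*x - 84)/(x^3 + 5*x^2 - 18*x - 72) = (x + 7)/(x + 6)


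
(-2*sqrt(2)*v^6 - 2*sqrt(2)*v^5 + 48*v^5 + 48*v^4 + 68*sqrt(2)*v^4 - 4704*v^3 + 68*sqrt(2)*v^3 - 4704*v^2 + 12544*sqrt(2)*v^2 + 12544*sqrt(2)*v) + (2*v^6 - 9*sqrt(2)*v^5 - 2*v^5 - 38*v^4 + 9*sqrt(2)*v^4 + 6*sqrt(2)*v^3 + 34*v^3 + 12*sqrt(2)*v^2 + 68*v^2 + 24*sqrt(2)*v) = -2*sqrt(2)*v^6 + 2*v^6 - 11*sqrt(2)*v^5 + 46*v^5 + 10*v^4 + 77*sqrt(2)*v^4 - 4670*v^3 + 74*sqrt(2)*v^3 - 4636*v^2 + 12556*sqrt(2)*v^2 + 12568*sqrt(2)*v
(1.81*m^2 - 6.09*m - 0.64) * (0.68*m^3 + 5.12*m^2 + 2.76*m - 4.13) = 1.2308*m^5 + 5.126*m^4 - 26.6204*m^3 - 27.5605*m^2 + 23.3853*m + 2.6432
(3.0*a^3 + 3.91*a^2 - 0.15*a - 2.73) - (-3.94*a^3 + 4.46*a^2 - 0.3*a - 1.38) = 6.94*a^3 - 0.55*a^2 + 0.15*a - 1.35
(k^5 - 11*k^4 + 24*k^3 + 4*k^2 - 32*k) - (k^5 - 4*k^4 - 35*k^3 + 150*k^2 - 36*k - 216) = -7*k^4 + 59*k^3 - 146*k^2 + 4*k + 216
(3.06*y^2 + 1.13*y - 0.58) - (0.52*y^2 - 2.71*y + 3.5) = 2.54*y^2 + 3.84*y - 4.08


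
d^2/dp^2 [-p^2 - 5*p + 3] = -2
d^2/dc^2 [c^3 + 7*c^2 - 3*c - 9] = 6*c + 14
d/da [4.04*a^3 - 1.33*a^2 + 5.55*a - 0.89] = 12.12*a^2 - 2.66*a + 5.55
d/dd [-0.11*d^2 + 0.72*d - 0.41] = 0.72 - 0.22*d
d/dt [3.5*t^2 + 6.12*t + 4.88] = 7.0*t + 6.12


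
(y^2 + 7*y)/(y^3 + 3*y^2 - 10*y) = (y + 7)/(y^2 + 3*y - 10)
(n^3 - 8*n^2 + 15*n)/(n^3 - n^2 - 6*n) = (n - 5)/(n + 2)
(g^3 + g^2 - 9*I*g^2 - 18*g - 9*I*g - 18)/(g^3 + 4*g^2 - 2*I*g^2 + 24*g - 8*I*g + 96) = (g^2 + g*(1 - 3*I) - 3*I)/(g^2 + 4*g*(1 + I) + 16*I)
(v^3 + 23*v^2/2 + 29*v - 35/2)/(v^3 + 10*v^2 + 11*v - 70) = (v - 1/2)/(v - 2)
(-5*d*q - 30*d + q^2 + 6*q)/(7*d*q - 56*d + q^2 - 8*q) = (-5*d*q - 30*d + q^2 + 6*q)/(7*d*q - 56*d + q^2 - 8*q)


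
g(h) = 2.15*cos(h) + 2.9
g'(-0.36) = 0.76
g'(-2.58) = 1.14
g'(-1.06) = 1.88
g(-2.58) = 1.08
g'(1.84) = -2.07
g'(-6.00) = -0.60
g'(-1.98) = 1.97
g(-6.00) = 4.96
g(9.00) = 0.94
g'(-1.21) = 2.01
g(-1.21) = 3.66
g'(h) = -2.15*sin(h)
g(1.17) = 3.74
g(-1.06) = 3.95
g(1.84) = 2.33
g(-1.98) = 2.04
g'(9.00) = -0.89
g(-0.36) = 4.91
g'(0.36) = -0.76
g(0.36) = 4.91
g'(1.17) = -1.98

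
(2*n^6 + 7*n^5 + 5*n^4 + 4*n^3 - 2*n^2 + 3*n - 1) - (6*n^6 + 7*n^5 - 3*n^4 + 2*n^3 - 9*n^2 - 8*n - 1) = -4*n^6 + 8*n^4 + 2*n^3 + 7*n^2 + 11*n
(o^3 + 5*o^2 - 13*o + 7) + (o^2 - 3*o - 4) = o^3 + 6*o^2 - 16*o + 3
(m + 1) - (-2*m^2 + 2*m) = 2*m^2 - m + 1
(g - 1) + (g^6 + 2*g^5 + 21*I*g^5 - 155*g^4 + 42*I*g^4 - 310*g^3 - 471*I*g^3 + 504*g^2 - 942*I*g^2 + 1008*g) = g^6 + 2*g^5 + 21*I*g^5 - 155*g^4 + 42*I*g^4 - 310*g^3 - 471*I*g^3 + 504*g^2 - 942*I*g^2 + 1009*g - 1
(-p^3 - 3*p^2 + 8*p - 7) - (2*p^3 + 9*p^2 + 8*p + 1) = -3*p^3 - 12*p^2 - 8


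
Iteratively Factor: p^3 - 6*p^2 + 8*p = (p - 4)*(p^2 - 2*p) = p*(p - 4)*(p - 2)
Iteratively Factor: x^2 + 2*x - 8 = (x - 2)*(x + 4)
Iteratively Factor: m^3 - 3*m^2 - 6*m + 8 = (m - 4)*(m^2 + m - 2) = (m - 4)*(m - 1)*(m + 2)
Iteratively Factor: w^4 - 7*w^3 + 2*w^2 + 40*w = (w - 4)*(w^3 - 3*w^2 - 10*w) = w*(w - 4)*(w^2 - 3*w - 10) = w*(w - 5)*(w - 4)*(w + 2)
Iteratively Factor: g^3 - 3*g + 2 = (g - 1)*(g^2 + g - 2) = (g - 1)*(g + 2)*(g - 1)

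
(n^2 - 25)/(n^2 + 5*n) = (n - 5)/n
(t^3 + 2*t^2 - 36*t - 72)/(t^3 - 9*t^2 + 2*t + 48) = (t^2 - 36)/(t^2 - 11*t + 24)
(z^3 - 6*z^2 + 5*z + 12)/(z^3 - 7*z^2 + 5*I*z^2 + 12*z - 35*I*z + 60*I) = (z + 1)/(z + 5*I)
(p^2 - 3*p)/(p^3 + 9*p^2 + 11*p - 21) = p*(p - 3)/(p^3 + 9*p^2 + 11*p - 21)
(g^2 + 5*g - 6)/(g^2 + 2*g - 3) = (g + 6)/(g + 3)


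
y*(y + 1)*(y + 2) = y^3 + 3*y^2 + 2*y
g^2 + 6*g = g*(g + 6)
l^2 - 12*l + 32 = (l - 8)*(l - 4)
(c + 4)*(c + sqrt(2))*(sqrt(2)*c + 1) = sqrt(2)*c^3 + 3*c^2 + 4*sqrt(2)*c^2 + sqrt(2)*c + 12*c + 4*sqrt(2)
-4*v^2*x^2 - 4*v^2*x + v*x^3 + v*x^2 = x*(-4*v + x)*(v*x + v)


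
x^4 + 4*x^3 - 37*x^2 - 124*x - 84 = (x - 6)*(x + 1)*(x + 2)*(x + 7)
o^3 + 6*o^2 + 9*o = o*(o + 3)^2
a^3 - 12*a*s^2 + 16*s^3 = (a - 2*s)^2*(a + 4*s)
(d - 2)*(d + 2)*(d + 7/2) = d^3 + 7*d^2/2 - 4*d - 14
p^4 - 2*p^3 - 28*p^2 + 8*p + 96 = (p - 6)*(p - 2)*(p + 2)*(p + 4)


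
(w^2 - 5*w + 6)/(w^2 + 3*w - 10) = (w - 3)/(w + 5)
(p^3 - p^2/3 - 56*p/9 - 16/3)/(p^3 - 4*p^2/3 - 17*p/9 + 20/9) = (3*p^2 - 5*p - 12)/(3*p^2 - 8*p + 5)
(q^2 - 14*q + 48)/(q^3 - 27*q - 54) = (q - 8)/(q^2 + 6*q + 9)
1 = 1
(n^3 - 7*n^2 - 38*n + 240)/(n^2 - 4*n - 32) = (n^2 + n - 30)/(n + 4)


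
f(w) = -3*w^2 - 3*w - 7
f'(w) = -6*w - 3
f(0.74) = -10.86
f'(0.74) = -7.44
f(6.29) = -144.56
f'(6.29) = -40.74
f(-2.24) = -15.33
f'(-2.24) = 10.44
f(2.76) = -38.13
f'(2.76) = -19.56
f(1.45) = -17.66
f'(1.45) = -11.70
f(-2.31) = -16.08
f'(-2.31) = 10.86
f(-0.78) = -6.49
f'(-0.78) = 1.68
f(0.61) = -9.95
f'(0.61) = -6.66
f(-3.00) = -25.00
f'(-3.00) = 15.00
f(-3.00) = -25.00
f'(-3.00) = 15.00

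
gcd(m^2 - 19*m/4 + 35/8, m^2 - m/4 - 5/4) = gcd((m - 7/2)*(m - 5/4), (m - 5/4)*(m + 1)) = m - 5/4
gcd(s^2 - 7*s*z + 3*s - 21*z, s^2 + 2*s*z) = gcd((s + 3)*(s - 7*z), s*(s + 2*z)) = 1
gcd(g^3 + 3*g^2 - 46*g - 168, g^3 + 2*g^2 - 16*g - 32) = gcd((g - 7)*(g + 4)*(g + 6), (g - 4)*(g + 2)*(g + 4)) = g + 4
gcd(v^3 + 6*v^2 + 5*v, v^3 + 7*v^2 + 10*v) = v^2 + 5*v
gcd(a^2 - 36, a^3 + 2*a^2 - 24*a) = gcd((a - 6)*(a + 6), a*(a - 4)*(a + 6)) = a + 6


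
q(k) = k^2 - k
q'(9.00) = 17.00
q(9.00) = 72.00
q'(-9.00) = -19.00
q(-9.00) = 90.00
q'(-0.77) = -2.54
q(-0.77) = 1.36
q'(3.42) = 5.84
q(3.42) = 8.28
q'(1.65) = 2.30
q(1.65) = 1.07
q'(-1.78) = -4.56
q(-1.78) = 4.95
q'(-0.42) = -1.84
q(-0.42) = 0.60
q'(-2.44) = -5.88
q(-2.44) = 8.39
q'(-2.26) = -5.52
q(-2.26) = 7.37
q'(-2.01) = -5.02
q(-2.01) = 6.05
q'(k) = 2*k - 1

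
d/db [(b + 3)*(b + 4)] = 2*b + 7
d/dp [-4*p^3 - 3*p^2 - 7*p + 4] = -12*p^2 - 6*p - 7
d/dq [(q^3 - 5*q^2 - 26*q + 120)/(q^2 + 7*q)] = (q^4 + 14*q^3 - 9*q^2 - 240*q - 840)/(q^2*(q^2 + 14*q + 49))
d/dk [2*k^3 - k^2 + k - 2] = 6*k^2 - 2*k + 1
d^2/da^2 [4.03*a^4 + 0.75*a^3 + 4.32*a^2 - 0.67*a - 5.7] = 48.36*a^2 + 4.5*a + 8.64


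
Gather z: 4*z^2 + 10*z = 4*z^2 + 10*z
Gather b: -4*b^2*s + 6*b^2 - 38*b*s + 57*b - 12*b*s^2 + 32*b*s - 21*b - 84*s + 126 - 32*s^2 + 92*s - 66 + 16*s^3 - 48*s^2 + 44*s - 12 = b^2*(6 - 4*s) + b*(-12*s^2 - 6*s + 36) + 16*s^3 - 80*s^2 + 52*s + 48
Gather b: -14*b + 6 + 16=22 - 14*b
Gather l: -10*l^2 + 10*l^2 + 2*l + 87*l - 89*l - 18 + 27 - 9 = 0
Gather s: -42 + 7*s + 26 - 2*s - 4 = 5*s - 20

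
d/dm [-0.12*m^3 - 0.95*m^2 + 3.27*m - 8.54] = -0.36*m^2 - 1.9*m + 3.27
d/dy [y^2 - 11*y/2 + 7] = 2*y - 11/2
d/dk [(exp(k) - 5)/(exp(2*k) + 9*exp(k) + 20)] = (-(exp(k) - 5)*(2*exp(k) + 9) + exp(2*k) + 9*exp(k) + 20)*exp(k)/(exp(2*k) + 9*exp(k) + 20)^2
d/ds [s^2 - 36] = 2*s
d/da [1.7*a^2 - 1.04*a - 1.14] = 3.4*a - 1.04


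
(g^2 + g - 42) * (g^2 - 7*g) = g^4 - 6*g^3 - 49*g^2 + 294*g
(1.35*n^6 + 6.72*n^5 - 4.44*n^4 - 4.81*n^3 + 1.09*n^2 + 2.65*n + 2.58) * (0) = 0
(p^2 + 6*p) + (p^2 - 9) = 2*p^2 + 6*p - 9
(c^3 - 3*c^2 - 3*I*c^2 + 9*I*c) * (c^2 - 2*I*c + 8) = c^5 - 3*c^4 - 5*I*c^4 + 2*c^3 + 15*I*c^3 - 6*c^2 - 24*I*c^2 + 72*I*c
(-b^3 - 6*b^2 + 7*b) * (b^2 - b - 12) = -b^5 - 5*b^4 + 25*b^3 + 65*b^2 - 84*b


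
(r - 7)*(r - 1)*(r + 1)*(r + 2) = r^4 - 5*r^3 - 15*r^2 + 5*r + 14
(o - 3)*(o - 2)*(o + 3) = o^3 - 2*o^2 - 9*o + 18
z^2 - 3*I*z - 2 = (z - 2*I)*(z - I)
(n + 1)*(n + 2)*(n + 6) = n^3 + 9*n^2 + 20*n + 12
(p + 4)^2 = p^2 + 8*p + 16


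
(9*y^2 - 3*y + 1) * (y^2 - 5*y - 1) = 9*y^4 - 48*y^3 + 7*y^2 - 2*y - 1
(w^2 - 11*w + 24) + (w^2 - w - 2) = 2*w^2 - 12*w + 22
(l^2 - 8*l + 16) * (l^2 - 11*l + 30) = l^4 - 19*l^3 + 134*l^2 - 416*l + 480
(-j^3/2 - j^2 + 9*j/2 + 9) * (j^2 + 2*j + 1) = -j^5/2 - 2*j^4 + 2*j^3 + 17*j^2 + 45*j/2 + 9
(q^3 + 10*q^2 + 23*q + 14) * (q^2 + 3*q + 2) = q^5 + 13*q^4 + 55*q^3 + 103*q^2 + 88*q + 28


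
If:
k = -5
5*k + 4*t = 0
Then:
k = -5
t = 25/4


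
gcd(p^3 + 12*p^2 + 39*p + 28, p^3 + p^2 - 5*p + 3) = 1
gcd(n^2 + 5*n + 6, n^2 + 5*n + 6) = n^2 + 5*n + 6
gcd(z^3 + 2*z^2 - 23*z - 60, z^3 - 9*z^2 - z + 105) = z^2 - 2*z - 15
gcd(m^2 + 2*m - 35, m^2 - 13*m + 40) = m - 5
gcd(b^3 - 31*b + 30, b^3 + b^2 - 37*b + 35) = b^2 - 6*b + 5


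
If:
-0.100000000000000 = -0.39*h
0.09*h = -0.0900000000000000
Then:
No Solution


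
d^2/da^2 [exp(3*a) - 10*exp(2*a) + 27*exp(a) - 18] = (9*exp(2*a) - 40*exp(a) + 27)*exp(a)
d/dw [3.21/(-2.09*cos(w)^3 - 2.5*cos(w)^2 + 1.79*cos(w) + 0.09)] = (-20.1267*cos(w)^2 - 16.05*cos(w) + 5.7459)*sin(w)/(2.09*cos(w)^3 + 2.5*cos(w)^2 - 1.79*cos(w) - 0.09)^2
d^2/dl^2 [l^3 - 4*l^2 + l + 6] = 6*l - 8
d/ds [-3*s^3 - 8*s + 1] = -9*s^2 - 8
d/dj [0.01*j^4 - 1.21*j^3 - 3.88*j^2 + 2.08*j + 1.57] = 0.04*j^3 - 3.63*j^2 - 7.76*j + 2.08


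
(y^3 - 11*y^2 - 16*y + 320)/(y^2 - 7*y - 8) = (y^2 - 3*y - 40)/(y + 1)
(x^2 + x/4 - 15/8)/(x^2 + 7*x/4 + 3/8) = (4*x - 5)/(4*x + 1)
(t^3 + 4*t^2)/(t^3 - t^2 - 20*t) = t/(t - 5)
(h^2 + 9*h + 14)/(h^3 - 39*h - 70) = (h + 7)/(h^2 - 2*h - 35)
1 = 1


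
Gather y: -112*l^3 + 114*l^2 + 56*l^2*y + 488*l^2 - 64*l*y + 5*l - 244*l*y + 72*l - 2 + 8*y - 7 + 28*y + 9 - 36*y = -112*l^3 + 602*l^2 + 77*l + y*(56*l^2 - 308*l)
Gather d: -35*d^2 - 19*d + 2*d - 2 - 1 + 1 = -35*d^2 - 17*d - 2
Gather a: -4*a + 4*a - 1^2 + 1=0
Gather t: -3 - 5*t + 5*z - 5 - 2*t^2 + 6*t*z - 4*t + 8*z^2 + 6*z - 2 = -2*t^2 + t*(6*z - 9) + 8*z^2 + 11*z - 10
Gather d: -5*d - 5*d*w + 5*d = -5*d*w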